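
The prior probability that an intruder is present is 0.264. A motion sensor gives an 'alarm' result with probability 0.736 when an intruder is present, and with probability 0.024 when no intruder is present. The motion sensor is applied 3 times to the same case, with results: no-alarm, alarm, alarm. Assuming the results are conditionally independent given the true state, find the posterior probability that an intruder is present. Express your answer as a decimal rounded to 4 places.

Let H be the event that an intruder is present; start with P(H) = 0.264. P('alarm'|H) = 0.736, P('alarm'|¬H) = 0.024.
Update on result 1 ('no-alarm'): P(H) ← 0.264·0.2640 / (0.264·0.2640 + 0.976·0.7360) = 0.069696/0.78803 = 0.0884.
Update on result 2 ('alarm'): P(H) ← 0.736·0.0884 / (0.736·0.0884 + 0.024·0.9116) = 0.065094/0.086971 = 0.7485.
Update on result 3 ('alarm'): P(H) ← 0.736·0.7485 / (0.736·0.7485 + 0.024·0.2515) = 0.55086/0.55690 = 0.9892.

Posterior P(H) ≈ 0.9892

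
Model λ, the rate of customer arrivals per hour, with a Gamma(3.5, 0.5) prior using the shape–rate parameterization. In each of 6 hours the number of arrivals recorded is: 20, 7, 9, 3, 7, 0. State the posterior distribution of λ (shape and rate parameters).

Posterior: Gamma(shape=49.5, rate=6.5)

Total count ∑xᵢ = 46 over n = 6 hours.
Gamma is conjugate to the Poisson likelihood: posterior is Gamma(shape = 3.5+46 = 49.5, rate = 0.5+6 = 6.5).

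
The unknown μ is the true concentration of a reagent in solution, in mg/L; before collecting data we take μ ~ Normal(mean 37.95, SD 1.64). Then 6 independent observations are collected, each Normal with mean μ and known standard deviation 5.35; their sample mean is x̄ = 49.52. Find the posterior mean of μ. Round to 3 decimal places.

With known σ, the Normal prior is conjugate. Weight on the data is w = (n/σ²)/(n/σ² + 1/τ₀²) = 0.209625/(0.209625+0.371802) = 0.36054.
Posterior mean = w·x̄ + (1−w)·μ₀ = 0.36054·49.52 + 0.63946·37.95 = 42.121.

Posterior mean ≈ 42.121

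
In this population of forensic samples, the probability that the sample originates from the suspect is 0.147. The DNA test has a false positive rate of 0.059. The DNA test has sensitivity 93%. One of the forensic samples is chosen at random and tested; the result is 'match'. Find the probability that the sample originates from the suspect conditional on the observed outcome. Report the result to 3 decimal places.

P(H | E) ≈ 0.731

Write H for 'the sample originates from the suspect'. Prior odds H:¬H = 0.147/0.853 = 0.17233. For the 'match' outcome, the likelihood ratio is 0.93/0.059 = 15.763.
Posterior odds = 0.17233 × 15.763 = 2.7164, so P(H|E) = 2.7164/(1+2.7164) = 0.731.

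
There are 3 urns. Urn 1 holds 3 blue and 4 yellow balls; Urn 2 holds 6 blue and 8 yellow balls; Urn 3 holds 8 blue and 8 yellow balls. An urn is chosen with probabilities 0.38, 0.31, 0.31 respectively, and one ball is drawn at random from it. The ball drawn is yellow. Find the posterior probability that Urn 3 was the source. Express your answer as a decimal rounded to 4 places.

Posterior probability ≈ 0.2822

P(yellow|Urn 1) = 0.5714; P(yellow|Urn 2) = 0.5714; P(yellow|Urn 3) = 0.5.
Prior × likelihood for each source: 0.38·0.5714=0.2171, 0.31·0.5714=0.1771, 0.31·0.5=0.1550. Summing gives P(yellow) = 0.54929.
P(Urn 3 | yellow) = 0.1550 / 0.54929 = 0.2822.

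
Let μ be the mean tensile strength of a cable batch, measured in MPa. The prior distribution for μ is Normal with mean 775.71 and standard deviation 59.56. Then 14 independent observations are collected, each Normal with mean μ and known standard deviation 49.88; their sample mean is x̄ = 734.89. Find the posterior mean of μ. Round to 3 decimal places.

Posterior mean ≈ 736.837

With known σ, the Normal prior is conjugate. Weight on the data is w = (n/σ²)/(n/σ² + 1/τ₀²) = 0.00562698/(0.00562698+0.00028190) = 0.95229.
Posterior mean = w·x̄ + (1−w)·μ₀ = 0.95229·734.89 + 0.047707·775.71 = 736.837.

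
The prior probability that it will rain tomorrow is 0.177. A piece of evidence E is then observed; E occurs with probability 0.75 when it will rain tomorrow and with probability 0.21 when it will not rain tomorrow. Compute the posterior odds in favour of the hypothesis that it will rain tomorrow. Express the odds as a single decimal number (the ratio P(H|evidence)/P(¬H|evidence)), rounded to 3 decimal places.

Prior odds = 0.177/(1−0.177) = 0.21507. In log-odds, ln(0.21507) = -1.5368.
Add log likelihood ratio: ln(3.5714) = 1.2730.
Posterior log-odds = -0.26384, so posterior odds = exp(-0.26384) = 0.76810.

Posterior odds ≈ 0.768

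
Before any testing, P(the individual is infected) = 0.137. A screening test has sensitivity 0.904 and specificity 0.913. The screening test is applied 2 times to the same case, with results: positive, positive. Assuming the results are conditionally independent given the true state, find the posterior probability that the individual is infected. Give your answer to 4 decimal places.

Posterior P(H) ≈ 0.9449

Let H be the event that the individual is infected; start with P(H) = 0.137. P('positive'|H) = 0.904, P('positive'|¬H) = 0.087.
Update on result 1 ('positive'): P(H) ← 0.904·0.1370 / (0.904·0.1370 + 0.087·0.8630) = 0.12385/0.19893 = 0.6226.
Update on result 2 ('positive'): P(H) ← 0.904·0.6226 / (0.904·0.6226 + 0.087·0.3774) = 0.56281/0.59564 = 0.9449.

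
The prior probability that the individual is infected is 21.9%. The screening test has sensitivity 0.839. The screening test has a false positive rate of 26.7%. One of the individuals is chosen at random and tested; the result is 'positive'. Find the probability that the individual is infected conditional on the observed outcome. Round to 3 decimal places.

Let H be the event that the individual is infected. P(H) = 0.219, so P(¬H) = 0.781. With E the 'positive' result, P(E|H) = 0.839 and P(E|¬H) = 0.267.
P(E) = 0.839·0.219 + 0.267·0.781 = 0.18374 + 0.20853 = 0.39227.
By Bayes' theorem, P(H|E) = 0.18374 / 0.39227 = 0.468.

P(H | E) ≈ 0.468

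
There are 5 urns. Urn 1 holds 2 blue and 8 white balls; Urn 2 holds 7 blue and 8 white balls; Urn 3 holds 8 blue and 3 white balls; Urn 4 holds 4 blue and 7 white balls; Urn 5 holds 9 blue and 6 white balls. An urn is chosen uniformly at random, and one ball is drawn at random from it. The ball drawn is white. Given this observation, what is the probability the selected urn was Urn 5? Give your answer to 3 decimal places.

Tabulate prior·likelihood by source: [1] prior 0.2, lik 0.8, product 0.1600; [2] prior 0.2, lik 0.5333, product 0.1067; [3] prior 0.2, lik 0.2727, product 0.05455; [4] prior 0.2, lik 0.6364, product 0.1273; [5] prior 0.2, lik 0.4, product 0.08000.
Normalizing constant = 0.52848; the posterior for Urn 5 is its product over the sum, 0.08000/0.52848 = 0.151.

Posterior probability ≈ 0.151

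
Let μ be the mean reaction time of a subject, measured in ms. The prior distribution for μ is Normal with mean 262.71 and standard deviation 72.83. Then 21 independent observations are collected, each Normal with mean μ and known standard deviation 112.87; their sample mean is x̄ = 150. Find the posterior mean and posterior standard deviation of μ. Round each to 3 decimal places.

With known σ, the Normal prior is conjugate. Weight on the data is w = (n/σ²)/(n/σ² + 1/τ₀²) = 0.00164840/(0.00164840+0.00018853) = 0.89737.
Posterior mean = w·x̄ + (1−w)·μ₀ = 0.89737·150 + 0.10263·262.71 = 161.568. Posterior variance = 1/(0.00164840+0.00018853) = 544.387, so SD = 23.332.

Posterior mean ≈ 161.568; posterior SD ≈ 23.332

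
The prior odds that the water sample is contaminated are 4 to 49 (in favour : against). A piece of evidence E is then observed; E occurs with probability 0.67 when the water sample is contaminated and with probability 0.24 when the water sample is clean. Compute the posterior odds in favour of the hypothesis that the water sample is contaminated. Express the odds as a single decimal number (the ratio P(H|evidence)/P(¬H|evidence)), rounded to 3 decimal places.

Prior odds = 4/49 = 0.081633. In log-odds, ln(0.081633) = -2.5055.
Add log likelihood ratio: ln(2.7917) = 1.0266.
Posterior log-odds = -1.4789, so posterior odds = exp(-1.4789) = 0.22789.

Posterior odds ≈ 0.228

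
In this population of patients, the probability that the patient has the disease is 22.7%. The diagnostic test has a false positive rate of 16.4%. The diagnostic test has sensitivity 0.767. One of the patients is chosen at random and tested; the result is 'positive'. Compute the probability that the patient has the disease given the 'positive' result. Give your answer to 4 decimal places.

Let H be the event that the patient has the disease. P(H) = 0.227, so P(¬H) = 0.773. With E the 'positive' result, P(E|H) = 0.767 and P(E|¬H) = 0.164.
P(E) = 0.767·0.227 + 0.164·0.773 = 0.17411 + 0.12677 = 0.30088.
By Bayes' theorem, P(H|E) = 0.17411 / 0.30088 = 0.5787.

P(H | E) ≈ 0.5787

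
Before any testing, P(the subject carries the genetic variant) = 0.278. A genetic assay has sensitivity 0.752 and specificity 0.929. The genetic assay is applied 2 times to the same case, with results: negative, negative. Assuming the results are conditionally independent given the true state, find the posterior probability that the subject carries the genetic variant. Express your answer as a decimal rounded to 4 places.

Posterior P(H) ≈ 0.0267

Let H be the event that the subject carries the genetic variant; start with P(H) = 0.278. P('positive'|H) = 0.752, P('positive'|¬H) = 0.071.
Update on result 1 ('negative'): P(H) ← 0.248·0.2780 / (0.248·0.2780 + 0.929·0.7220) = 0.068944/0.73968 = 0.0932.
Update on result 2 ('negative'): P(H) ← 0.248·0.0932 / (0.248·0.0932 + 0.929·0.9068) = 0.023115/0.86553 = 0.0267.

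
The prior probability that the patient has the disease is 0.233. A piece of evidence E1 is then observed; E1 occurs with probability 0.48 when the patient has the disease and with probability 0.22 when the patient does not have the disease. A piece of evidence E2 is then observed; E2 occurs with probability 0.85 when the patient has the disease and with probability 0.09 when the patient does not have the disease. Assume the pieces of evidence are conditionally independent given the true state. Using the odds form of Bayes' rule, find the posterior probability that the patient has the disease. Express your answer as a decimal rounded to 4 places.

Prior odds = 0.233/(1−0.233) = 0.30378. In log-odds, ln(0.30378) = -1.1914.
Add log likelihood ratios: ln(2.1818) + ln(9.4444) = 3.0256.
Posterior log-odds = 1.8341, so posterior odds = exp(1.8341) = 6.2597. Converting, P(H|E) = 6.2597/7.2597 = 0.8623.

Posterior probability ≈ 0.8623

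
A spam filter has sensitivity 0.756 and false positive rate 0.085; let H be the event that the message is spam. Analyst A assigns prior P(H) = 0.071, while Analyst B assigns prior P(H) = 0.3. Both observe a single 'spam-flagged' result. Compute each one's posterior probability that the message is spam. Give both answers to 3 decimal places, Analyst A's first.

Analyst A: 0.405; Analyst B: 0.792

The likelihood ratio for a 'spam-flagged' result is 0.756/0.085 = 8.8941.
Analyst A: prior odds 0.071/0.929 = 0.076426; posterior odds 0.67974; posterior probability 0.405.
Analyst B: prior odds 0.3/0.7 = 0.42857; posterior odds 3.8118; posterior probability 0.792.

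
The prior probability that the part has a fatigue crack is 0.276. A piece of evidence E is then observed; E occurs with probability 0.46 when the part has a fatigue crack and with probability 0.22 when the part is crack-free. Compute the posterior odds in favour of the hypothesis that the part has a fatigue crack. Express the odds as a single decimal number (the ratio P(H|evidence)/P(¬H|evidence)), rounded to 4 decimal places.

Prior odds = 0.276/(1−0.276) = 0.38122.
Likelihood ratio for E = 0.46/0.22 = 2.0909.
Posterior odds = prior odds × LR = 0.79709.

Posterior odds ≈ 0.7971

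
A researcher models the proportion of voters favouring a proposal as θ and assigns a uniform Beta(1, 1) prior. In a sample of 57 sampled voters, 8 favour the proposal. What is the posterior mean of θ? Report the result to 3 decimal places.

Observing 8 successes and 49 failures updates Beta(1, 1) by adding the success and failure counts to the two shape parameters: α = 1+8 = 9, β = 1+49 = 50.
Posterior mean = α/(α+β) = 9/59 = 0.153.

Posterior mean ≈ 0.153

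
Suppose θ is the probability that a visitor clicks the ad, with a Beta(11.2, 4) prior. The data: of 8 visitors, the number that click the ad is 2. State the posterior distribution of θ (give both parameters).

The binomial likelihood is conjugate to the Beta prior: with 2 successes and 6 failures, the posterior is Beta(11.2+2, 4+6) = Beta(13.2, 10).

Posterior: Beta(13.2, 10)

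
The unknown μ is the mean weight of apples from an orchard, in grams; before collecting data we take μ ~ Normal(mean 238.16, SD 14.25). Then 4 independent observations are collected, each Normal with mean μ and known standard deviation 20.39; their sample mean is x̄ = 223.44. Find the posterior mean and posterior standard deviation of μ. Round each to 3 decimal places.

Posterior mean ≈ 228.424; posterior SD ≈ 8.291

With known σ, the Normal prior is conjugate. Weight on the data is w = (n/σ²)/(n/σ² + 1/τ₀²) = 0.00962112/(0.00962112+0.00492459) = 0.66144.
Posterior mean = w·x̄ + (1−w)·μ₀ = 0.66144·223.44 + 0.33856·238.16 = 228.424. Posterior variance = 1/(0.00962112+0.00492459) = 68.7488, so SD = 8.291.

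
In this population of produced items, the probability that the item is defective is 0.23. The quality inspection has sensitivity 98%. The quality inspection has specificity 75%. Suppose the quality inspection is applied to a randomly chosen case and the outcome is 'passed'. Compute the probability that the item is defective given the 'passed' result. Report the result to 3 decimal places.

P(H | E) ≈ 0.008

Write H for 'the item is defective'. Prior odds H:¬H = 0.23/0.77 = 0.29870. For the 'passed' outcome, the likelihood ratio is 0.02/0.75 = 0.026667.
Posterior odds = 0.29870 × 0.026667 = 0.0079654, so P(H|E) = 0.0079654/(1+0.0079654) = 0.008.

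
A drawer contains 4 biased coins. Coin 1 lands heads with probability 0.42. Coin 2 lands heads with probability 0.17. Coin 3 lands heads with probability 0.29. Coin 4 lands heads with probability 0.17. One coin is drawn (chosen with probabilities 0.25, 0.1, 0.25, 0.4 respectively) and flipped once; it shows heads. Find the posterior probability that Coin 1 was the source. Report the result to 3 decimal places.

Posterior probability ≈ 0.400

P(heads|C1) = 0.42; P(heads|C2) = 0.17; P(heads|C3) = 0.29; P(heads|C4) = 0.17.
Prior × likelihood for each source: 0.25·0.42=0.1050, 0.1·0.17=0.01700, 0.25·0.29=0.07250, 0.4·0.17=0.06800. Summing gives P(heads) = 0.26250.
P(Coin 1 | heads) = 0.1050 / 0.26250 = 0.400.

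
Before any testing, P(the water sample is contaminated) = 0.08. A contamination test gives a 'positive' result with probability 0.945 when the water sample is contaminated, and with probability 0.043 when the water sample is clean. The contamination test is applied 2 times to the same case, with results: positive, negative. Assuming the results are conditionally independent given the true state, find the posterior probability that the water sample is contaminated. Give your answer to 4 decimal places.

Let H be the event that the water sample is contaminated; start with P(H) = 0.08. P('positive'|H) = 0.945, P('positive'|¬H) = 0.043.
Update on result 1 ('positive'): P(H) ← 0.945·0.0800 / (0.945·0.0800 + 0.043·0.9200) = 0.075600/0.11516 = 0.6565.
Update on result 2 ('negative'): P(H) ← 0.055·0.6565 / (0.055·0.6565 + 0.957·0.3435) = 0.036106/0.36486 = 0.0990.

Posterior P(H) ≈ 0.0990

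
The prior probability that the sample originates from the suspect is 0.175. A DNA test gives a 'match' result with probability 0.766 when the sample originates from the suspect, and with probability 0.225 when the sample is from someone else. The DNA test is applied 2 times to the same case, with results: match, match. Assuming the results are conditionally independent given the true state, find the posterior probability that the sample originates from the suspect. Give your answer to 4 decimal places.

Posterior P(H) ≈ 0.7109

Let H be the event that the sample originates from the suspect; start with P(H) = 0.175. P('match'|H) = 0.766, P('match'|¬H) = 0.225.
Update on result 1 ('match'): P(H) ← 0.766·0.1750 / (0.766·0.1750 + 0.225·0.8250) = 0.13405/0.31967 = 0.4193.
Update on result 2 ('match'): P(H) ← 0.766·0.4193 / (0.766·0.4193 + 0.225·0.5807) = 0.32121/0.45186 = 0.7109.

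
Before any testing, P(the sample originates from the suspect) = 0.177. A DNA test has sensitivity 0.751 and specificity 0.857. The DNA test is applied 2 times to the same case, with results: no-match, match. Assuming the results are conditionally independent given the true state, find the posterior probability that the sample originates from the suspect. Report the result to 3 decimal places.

Posterior P(H) ≈ 0.247

Let H be the event that the sample originates from the suspect; start with P(H) = 0.177. P('match'|H) = 0.751, P('match'|¬H) = 0.143.
Update on result 1 ('no-match'): P(H) ← 0.249·0.1770 / (0.249·0.1770 + 0.857·0.8230) = 0.044073/0.74938 = 0.0588.
Update on result 2 ('match'): P(H) ← 0.751·0.0588 / (0.751·0.0588 + 0.143·0.9412) = 0.044168/0.17876 = 0.2471.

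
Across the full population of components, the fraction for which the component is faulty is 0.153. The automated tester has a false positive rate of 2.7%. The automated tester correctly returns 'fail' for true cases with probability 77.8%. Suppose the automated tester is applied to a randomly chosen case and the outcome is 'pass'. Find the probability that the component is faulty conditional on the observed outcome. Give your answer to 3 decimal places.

P(H | E) ≈ 0.040

Let H be the event that the component is faulty. P(H) = 0.153, so P(¬H) = 0.847. With E the 'pass' result, P(E|H) = 0.222 and P(E|¬H) = 0.973.
P(E) = 0.222·0.153 + 0.973·0.847 = 0.033966 + 0.82413 = 0.85810.
By Bayes' theorem, P(H|E) = 0.033966 / 0.85810 = 0.040.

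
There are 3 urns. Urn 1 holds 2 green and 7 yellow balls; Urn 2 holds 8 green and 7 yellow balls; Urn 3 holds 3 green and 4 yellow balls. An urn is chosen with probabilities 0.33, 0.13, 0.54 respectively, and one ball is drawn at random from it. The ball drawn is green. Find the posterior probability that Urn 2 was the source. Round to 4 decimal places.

P(green|Urn 1) = 0.2222; P(green|Urn 2) = 0.5333; P(green|Urn 3) = 0.4286.
Prior × likelihood for each source: 0.33·0.2222=0.07333, 0.13·0.5333=0.06933, 0.54·0.4286=0.2314. Summing gives P(green) = 0.37410.
P(Urn 2 | green) = 0.06933 / 0.37410 = 0.1853.

Posterior probability ≈ 0.1853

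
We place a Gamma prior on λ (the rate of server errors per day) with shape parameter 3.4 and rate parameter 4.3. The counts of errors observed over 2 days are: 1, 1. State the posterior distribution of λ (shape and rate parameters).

Total count ∑xᵢ = 2 over n = 2 days.
Gamma is conjugate to the Poisson likelihood: posterior is Gamma(shape = 3.4+2 = 5.4, rate = 4.3+2 = 6.3).

Posterior: Gamma(shape=5.4, rate=6.3)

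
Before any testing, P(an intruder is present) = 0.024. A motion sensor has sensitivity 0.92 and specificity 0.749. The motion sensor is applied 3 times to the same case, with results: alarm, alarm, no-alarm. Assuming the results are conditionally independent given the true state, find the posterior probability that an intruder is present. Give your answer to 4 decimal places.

Posterior P(H) ≈ 0.0341

Let H be the event that an intruder is present; start with P(H) = 0.024. P('alarm'|H) = 0.92, P('alarm'|¬H) = 0.251.
Update on result 1 ('alarm'): P(H) ← 0.92·0.0240 / (0.92·0.0240 + 0.251·0.9760) = 0.022080/0.26706 = 0.0827.
Update on result 2 ('alarm'): P(H) ← 0.92·0.0827 / (0.92·0.0827 + 0.251·0.9173) = 0.076065/0.30631 = 0.2483.
Update on result 3 ('no-alarm'): P(H) ← 0.08·0.2483 / (0.08·0.2483 + 0.749·0.7517) = 0.019866/0.58287 = 0.0341.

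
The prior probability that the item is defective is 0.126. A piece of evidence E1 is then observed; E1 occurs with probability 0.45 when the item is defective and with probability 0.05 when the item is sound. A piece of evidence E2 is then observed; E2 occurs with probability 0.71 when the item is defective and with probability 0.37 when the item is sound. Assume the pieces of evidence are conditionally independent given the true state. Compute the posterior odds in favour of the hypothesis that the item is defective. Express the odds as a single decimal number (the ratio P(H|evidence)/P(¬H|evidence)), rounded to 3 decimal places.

Prior odds = 0.126/(1−0.126) = 0.14416.
Likelihood ratio for E1 = 0.45/0.05 = 9.0000.
Likelihood ratio for E2 = 0.71/0.37 = 1.9189.
Posterior odds = prior odds × LR₁ × LR₂ = 2.4898.

Posterior odds ≈ 2.490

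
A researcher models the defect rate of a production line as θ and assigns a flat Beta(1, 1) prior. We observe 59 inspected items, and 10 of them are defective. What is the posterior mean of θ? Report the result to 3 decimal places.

Observing 10 successes and 49 failures updates Beta(1, 1) by adding the success and failure counts to the two shape parameters: α = 1+10 = 11, β = 1+49 = 50.
Posterior mean = α/(α+β) = 11/61 = 0.180.

Posterior mean ≈ 0.180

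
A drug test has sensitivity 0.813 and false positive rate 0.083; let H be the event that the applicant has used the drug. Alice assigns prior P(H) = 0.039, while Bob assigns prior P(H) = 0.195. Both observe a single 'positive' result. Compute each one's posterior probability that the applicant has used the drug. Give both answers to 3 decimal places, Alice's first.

The likelihood ratio for a 'positive' result is 0.813/0.083 = 9.7952.
Alice: prior odds 0.039/0.961 = 0.040583; posterior odds 0.39752; posterior probability 0.284.
Bob: prior odds 0.195/0.805 = 0.24224; posterior odds 2.3727; posterior probability 0.704.

Alice: 0.284; Bob: 0.704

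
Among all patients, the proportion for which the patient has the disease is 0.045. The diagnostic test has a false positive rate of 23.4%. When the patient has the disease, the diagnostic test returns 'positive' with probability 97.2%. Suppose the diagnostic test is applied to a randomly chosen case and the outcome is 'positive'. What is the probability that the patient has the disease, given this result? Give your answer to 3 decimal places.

P(H | E) ≈ 0.164

Let H be the event that the patient has the disease. P(H) = 0.045, so P(¬H) = 0.955. With E the 'positive' result, P(E|H) = 0.972 and P(E|¬H) = 0.234.
P(E) = 0.972·0.045 + 0.234·0.955 = 0.043740 + 0.22347 = 0.26721.
By Bayes' theorem, P(H|E) = 0.043740 / 0.26721 = 0.164.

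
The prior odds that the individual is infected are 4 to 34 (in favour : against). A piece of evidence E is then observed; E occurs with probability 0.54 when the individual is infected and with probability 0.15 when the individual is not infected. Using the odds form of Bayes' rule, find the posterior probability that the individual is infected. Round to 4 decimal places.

Prior odds = 4/34 = 0.11765. In log-odds, ln(0.11765) = -2.1401.
Add log likelihood ratio: ln(3.6000) = 1.2809.
Posterior log-odds = -0.85913, so posterior odds = exp(-0.85913) = 0.42353. Converting, P(H|E) = 0.42353/1.4235 = 0.2975.

Posterior probability ≈ 0.2975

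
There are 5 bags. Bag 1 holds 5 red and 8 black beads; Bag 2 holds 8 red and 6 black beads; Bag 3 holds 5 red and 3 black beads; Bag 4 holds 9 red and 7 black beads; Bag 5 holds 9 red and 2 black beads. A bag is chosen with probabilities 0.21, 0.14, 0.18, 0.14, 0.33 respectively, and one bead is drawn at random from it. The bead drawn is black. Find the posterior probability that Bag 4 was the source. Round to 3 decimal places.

P(black|Bag 1) = 0.6154; P(black|Bag 2) = 0.4286; P(black|Bag 3) = 0.375; P(black|Bag 4) = 0.4375; P(black|Bag 5) = 0.1818.
Prior × likelihood for each source: 0.21·0.6154=0.1292, 0.14·0.4286=0.06000, 0.18·0.375=0.06750, 0.14·0.4375=0.06125, 0.33·0.1818=0.06000. Summing gives P(black) = 0.37798.
P(Bag 4 | black) = 0.06125 / 0.37798 = 0.162.

Posterior probability ≈ 0.162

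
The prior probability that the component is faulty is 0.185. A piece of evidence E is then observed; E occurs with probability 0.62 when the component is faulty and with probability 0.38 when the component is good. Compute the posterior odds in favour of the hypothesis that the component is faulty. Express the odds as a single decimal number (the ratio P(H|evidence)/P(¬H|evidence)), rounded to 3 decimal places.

Posterior odds ≈ 0.370

Prior odds = 0.185/(1−0.185) = 0.22699. In log-odds, ln(0.22699) = -1.4828.
Add log likelihood ratio: ln(1.6316) = 0.48955.
Posterior log-odds = -0.99328, so posterior odds = exp(-0.99328) = 0.37036.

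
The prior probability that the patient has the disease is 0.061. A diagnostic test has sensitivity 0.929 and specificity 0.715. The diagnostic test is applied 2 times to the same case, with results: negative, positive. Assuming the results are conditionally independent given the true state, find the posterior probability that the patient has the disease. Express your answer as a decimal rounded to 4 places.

Let H be the event that the patient has the disease; start with P(H) = 0.061. P('positive'|H) = 0.929, P('positive'|¬H) = 0.285.
Update on result 1 ('negative'): P(H) ← 0.071·0.0610 / (0.071·0.0610 + 0.715·0.9390) = 0.0043310/0.67572 = 0.0064.
Update on result 2 ('positive'): P(H) ← 0.929·0.0064 / (0.929·0.0064 + 0.285·0.9936) = 0.0059544/0.28913 = 0.0206.

Posterior P(H) ≈ 0.0206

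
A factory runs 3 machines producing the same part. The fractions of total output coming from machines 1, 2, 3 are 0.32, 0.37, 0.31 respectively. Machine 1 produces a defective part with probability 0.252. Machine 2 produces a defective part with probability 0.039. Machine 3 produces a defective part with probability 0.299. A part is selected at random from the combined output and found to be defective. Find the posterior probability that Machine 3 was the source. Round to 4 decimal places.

Tabulate prior·likelihood by source: [1] prior 0.32, lik 0.252, product 0.08064; [2] prior 0.37, lik 0.039, product 0.01443; [3] prior 0.31, lik 0.299, product 0.09269.
Normalizing constant = 0.18776; the posterior for Machine 3 is its product over the sum, 0.09269/0.18776 = 0.4937.

Posterior probability ≈ 0.4937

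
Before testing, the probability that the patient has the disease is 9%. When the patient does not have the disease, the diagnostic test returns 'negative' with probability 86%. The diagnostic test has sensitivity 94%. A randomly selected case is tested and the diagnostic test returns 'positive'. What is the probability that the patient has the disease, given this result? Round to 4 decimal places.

Let H be the event that the patient has the disease. P(H) = 0.09, so P(¬H) = 0.91. With E the 'positive' result, P(E|H) = 0.94 and P(E|¬H) = 0.14.
P(E) = 0.94·0.09 + 0.14·0.91 = 0.084600 + 0.12740 = 0.21200.
By Bayes' theorem, P(H|E) = 0.084600 / 0.21200 = 0.3991.

P(H | E) ≈ 0.3991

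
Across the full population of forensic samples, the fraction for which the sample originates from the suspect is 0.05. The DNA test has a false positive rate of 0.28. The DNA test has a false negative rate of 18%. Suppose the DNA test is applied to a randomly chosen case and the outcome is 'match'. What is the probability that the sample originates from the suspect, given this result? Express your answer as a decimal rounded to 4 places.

Write H for 'the sample originates from the suspect'. Prior odds H:¬H = 0.05/0.95 = 0.052632. For the 'match' outcome, the likelihood ratio is 0.82/0.28 = 2.9286.
Posterior odds = 0.052632 × 2.9286 = 0.15414, so P(H|E) = 0.15414/(1+0.15414) = 0.1336.

P(H | E) ≈ 0.1336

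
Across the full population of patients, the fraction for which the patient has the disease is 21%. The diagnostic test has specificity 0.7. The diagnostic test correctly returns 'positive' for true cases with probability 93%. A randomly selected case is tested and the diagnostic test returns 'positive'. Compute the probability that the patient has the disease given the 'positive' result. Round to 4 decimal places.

Write H for 'the patient has the disease'. Prior odds H:¬H = 0.21/0.79 = 0.26582. For the 'positive' outcome, the likelihood ratio is 0.93/0.3 = 3.1000.
Posterior odds = 0.26582 × 3.1000 = 0.82405, so P(H|E) = 0.82405/(1+0.82405) = 0.4518.

P(H | E) ≈ 0.4518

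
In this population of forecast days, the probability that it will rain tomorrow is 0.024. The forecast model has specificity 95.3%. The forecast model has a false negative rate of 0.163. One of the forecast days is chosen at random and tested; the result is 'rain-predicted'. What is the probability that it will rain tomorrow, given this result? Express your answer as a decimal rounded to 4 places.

Let H be the event that it will rain tomorrow. P(H) = 0.024, so P(¬H) = 0.976. With E the 'rain-predicted' result, P(E|H) = 0.837 and P(E|¬H) = 0.047.
P(E) = 0.837·0.024 + 0.047·0.976 = 0.020088 + 0.045872 = 0.065960.
By Bayes' theorem, P(H|E) = 0.020088 / 0.065960 = 0.3045.

P(H | E) ≈ 0.3045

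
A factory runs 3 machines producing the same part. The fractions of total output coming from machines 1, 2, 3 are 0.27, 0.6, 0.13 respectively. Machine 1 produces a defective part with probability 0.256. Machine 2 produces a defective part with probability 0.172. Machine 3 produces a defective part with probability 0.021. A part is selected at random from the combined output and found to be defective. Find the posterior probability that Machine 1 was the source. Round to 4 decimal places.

P(defective|M1) = 0.256; P(defective|M2) = 0.172; P(defective|M3) = 0.021.
Prior × likelihood for each source: 0.27·0.256=0.06912, 0.6·0.172=0.1032, 0.13·0.021=0.002730. Summing gives P(defective) = 0.17505.
P(Machine 1 | defective) = 0.06912 / 0.17505 = 0.3949.

Posterior probability ≈ 0.3949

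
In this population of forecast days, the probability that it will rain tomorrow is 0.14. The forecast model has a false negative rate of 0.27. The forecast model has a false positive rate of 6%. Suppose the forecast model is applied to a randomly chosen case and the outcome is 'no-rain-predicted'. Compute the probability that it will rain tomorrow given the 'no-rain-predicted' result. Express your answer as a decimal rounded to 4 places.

P(H | E) ≈ 0.0447

Write H for 'it will rain tomorrow'. Prior odds H:¬H = 0.14/0.86 = 0.16279. For the 'no-rain-predicted' outcome, the likelihood ratio is 0.27/0.94 = 0.28723.
Posterior odds = 0.16279 × 0.28723 = 0.046759, so P(H|E) = 0.046759/(1+0.046759) = 0.0447.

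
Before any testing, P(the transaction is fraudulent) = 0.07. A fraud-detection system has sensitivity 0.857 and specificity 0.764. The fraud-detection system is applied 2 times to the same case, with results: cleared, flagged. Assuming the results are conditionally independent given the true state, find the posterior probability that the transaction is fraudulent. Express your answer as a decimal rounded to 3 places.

Let H be the event that the transaction is fraudulent; start with P(H) = 0.07. P('flagged'|H) = 0.857, P('flagged'|¬H) = 0.236.
Update on result 1 ('cleared'): P(H) ← 0.143·0.0700 / (0.143·0.0700 + 0.764·0.9300) = 0.010010/0.72053 = 0.0139.
Update on result 2 ('flagged'): P(H) ← 0.857·0.0139 / (0.857·0.0139 + 0.236·0.9861) = 0.011906/0.24463 = 0.0487.

Posterior P(H) ≈ 0.049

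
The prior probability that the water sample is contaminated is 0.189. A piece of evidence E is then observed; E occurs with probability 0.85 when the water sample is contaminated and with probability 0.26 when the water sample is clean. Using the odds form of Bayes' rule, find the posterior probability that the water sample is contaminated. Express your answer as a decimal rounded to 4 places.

Posterior probability ≈ 0.4324

Prior odds = 0.189/(1−0.189) = 0.23305. In log-odds, ln(0.23305) = -1.4565.
Add log likelihood ratio: ln(3.2692) = 1.1846.
Posterior log-odds = -0.27197, so posterior odds = exp(-0.27197) = 0.76188. Converting, P(H|E) = 0.76188/1.7619 = 0.4324.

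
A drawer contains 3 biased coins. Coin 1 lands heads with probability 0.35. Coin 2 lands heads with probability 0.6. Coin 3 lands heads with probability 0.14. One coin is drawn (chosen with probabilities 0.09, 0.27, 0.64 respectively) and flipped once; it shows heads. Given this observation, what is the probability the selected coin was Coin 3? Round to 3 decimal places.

Posterior probability ≈ 0.316

P(heads|C1) = 0.35; P(heads|C2) = 0.6; P(heads|C3) = 0.14.
Prior × likelihood for each source: 0.09·0.35=0.03150, 0.27·0.6=0.1620, 0.64·0.14=0.08960. Summing gives P(heads) = 0.28310.
P(Coin 3 | heads) = 0.08960 / 0.28310 = 0.316.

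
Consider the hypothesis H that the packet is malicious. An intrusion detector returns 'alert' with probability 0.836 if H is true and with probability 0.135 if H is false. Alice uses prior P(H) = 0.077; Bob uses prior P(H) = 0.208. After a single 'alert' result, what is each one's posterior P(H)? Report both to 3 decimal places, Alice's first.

Alice: 0.341; Bob: 0.619

P('+'|H) = 0.836, P('+'|¬H) = 0.135.
Alice: numerator 0.836·0.077 = 0.064372; evidence = 0.064372+0.135·0.923 = 0.18898; posterior = 0.341.
Bob: numerator 0.836·0.208 = 0.17389; evidence = 0.17389+0.135·0.792 = 0.28081; posterior = 0.619.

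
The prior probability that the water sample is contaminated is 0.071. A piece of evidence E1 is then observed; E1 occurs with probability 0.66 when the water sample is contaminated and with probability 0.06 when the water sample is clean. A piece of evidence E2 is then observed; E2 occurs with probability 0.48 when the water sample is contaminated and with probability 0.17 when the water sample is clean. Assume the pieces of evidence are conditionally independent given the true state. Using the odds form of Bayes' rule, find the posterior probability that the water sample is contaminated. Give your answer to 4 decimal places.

Prior odds = 0.071/(1−0.071) = 0.076426. In log-odds, ln(0.076426) = -2.5714.
Add log likelihood ratios: ln(11.000) + ln(2.8235) = 3.4359.
Posterior log-odds = 0.86445, so posterior odds = exp(0.86445) = 2.3737. Converting, P(H|E) = 2.3737/3.3737 = 0.7036.

Posterior probability ≈ 0.7036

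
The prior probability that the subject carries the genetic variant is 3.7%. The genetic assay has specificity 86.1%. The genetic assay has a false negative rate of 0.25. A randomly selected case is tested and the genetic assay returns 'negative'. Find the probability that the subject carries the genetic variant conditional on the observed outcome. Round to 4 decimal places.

P(H | E) ≈ 0.0110

Write H for 'the subject carries the genetic variant'. Prior odds H:¬H = 0.037/0.963 = 0.038422. For the 'negative' outcome, the likelihood ratio is 0.25/0.861 = 0.29036.
Posterior odds = 0.038422 × 0.29036 = 0.011156, so P(H|E) = 0.011156/(1+0.011156) = 0.0110.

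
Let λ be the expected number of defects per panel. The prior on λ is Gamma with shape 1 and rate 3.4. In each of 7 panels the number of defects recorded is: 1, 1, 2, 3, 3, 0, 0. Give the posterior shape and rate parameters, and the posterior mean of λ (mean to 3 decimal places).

The Poisson likelihood adds the total count to the shape and the number of exposure periods to the rate. Here ∑xᵢ = 10 and n = 7, so shape 1→11 and rate 3.4→10.4.
Posterior mean = shape/rate = 11/10.4 = 1.058.

Posterior: Gamma(shape=11, rate=10.4); mean ≈ 1.058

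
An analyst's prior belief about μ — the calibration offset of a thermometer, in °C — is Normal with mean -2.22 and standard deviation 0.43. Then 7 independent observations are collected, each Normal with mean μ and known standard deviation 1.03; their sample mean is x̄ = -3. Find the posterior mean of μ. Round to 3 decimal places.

With known σ, the Normal prior is conjugate. Weight on the data is w = (n/σ²)/(n/σ² + 1/τ₀²) = 6.59817/(6.59817+5.40833) = 0.54955.
Posterior mean = w·x̄ + (1−w)·μ₀ = 0.54955·-3 + 0.45045·-2.22 = -2.649.

Posterior mean ≈ -2.649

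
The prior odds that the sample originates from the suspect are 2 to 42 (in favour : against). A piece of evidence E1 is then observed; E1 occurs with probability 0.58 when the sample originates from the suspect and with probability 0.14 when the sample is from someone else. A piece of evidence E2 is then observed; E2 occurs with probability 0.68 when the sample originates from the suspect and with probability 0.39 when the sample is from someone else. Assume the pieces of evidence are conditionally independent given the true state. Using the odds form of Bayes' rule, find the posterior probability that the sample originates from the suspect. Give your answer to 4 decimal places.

Posterior probability ≈ 0.2559

Prior odds = 2/42 = 0.047619. In log-odds, ln(0.047619) = -3.0445.
Add log likelihood ratios: ln(4.1429) + ln(1.7436) = 1.9773.
Posterior log-odds = -1.0672, so posterior odds = exp(-1.0672) = 0.34397. Converting, P(H|E) = 0.34397/1.3440 = 0.2559.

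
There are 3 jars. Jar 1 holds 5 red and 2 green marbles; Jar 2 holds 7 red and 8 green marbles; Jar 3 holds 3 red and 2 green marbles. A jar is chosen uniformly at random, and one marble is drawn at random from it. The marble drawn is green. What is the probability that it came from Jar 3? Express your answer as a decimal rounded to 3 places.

P(green|Jar 1) = 0.2857; P(green|Jar 2) = 0.5333; P(green|Jar 3) = 0.4.
Prior × likelihood for each source: 0.333333·0.2857=0.09524, 0.333333·0.5333=0.1778, 0.333333·0.4=0.1333. Summing gives P(green) = 0.40635.
P(Jar 3 | green) = 0.1333 / 0.40635 = 0.328.

Posterior probability ≈ 0.328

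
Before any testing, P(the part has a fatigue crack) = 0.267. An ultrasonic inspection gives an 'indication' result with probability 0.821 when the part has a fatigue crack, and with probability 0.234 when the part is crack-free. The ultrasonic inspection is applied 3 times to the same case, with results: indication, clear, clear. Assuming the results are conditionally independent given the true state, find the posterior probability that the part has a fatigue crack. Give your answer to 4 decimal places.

With H the event that the part has a fatigue crack, the joint likelihood of the observed sequence is P(data|H) = 0.821·0.179·0.179 = 0.026306 and P(data|¬H) = 0.234·0.766·0.766 = 0.13730.
Bayes: P(H|data) = 0.267·0.026306 / (0.267·0.026306 + 0.733·0.13730) = 0.0070236/0.10767 = 0.0652.

Posterior P(H) ≈ 0.0652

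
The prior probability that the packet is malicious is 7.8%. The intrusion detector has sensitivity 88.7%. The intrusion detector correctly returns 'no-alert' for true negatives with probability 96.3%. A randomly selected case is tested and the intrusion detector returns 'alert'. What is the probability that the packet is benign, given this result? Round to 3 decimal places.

Let H be the event that the packet is malicious. P(H) = 0.078, so P(¬H) = 0.922. With E the 'alert' result, P(E|H) = 0.887 and P(E|¬H) = 0.037.
P(E) = 0.887·0.078 + 0.037·0.922 = 0.069186 + 0.034114 = 0.10330.
By Bayes' theorem, P(H|E) = 0.069186 / 0.10330 = 0.670. Hence P(¬H|E) = 1 − 0.670 = 0.330.

P(¬H | E) ≈ 0.330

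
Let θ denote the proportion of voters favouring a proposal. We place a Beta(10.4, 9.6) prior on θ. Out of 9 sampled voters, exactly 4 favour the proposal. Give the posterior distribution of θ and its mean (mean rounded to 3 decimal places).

Posterior: Beta(14.4, 14.6); mean ≈ 0.497

The binomial likelihood is conjugate to the Beta prior: with 4 successes and 5 failures, the posterior is Beta(10.4+4, 9.6+5) = Beta(14.4, 14.6).
Posterior mean = α/(α+β) = 14.4/29 = 0.497.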